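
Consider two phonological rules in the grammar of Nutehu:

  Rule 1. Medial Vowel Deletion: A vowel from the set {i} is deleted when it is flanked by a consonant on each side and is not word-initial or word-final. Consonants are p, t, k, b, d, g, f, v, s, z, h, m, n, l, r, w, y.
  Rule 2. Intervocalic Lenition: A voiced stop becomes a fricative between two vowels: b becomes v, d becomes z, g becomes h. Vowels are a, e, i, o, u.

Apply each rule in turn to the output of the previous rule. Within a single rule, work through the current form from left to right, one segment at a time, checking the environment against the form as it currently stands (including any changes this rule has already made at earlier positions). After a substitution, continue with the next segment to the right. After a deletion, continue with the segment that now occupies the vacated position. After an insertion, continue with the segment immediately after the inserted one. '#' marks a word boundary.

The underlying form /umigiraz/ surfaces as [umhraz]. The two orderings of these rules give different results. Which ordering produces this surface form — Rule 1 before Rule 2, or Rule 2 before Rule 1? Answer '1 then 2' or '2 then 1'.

Order 1 then 2:
  1 Medial Vowel Deletion: [umigiraz] → [umgraz]
  2 Intervocalic Lenition: no change — [umgraz]
  result: [umgraz]
Order 2 then 1:
  2 Intervocalic Lenition: [umigiraz] → [umihiraz]
  1 Medial Vowel Deletion: [umihiraz] → [umhraz]
  result: [umhraz]

2 then 1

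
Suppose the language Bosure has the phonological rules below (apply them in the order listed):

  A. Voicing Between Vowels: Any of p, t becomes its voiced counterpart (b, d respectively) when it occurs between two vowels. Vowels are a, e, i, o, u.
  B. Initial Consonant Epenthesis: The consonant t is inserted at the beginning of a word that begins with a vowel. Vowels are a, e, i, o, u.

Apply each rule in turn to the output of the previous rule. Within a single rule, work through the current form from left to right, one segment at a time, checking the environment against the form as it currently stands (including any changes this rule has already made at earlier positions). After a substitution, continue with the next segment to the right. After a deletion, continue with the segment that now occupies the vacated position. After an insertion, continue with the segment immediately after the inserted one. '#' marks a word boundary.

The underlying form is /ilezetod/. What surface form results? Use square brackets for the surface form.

[tilezedod]

A Voicing Between Vowels: [ilezetod] → [ilezedod]
B Initial Consonant Epenthesis: [ilezedod] → [tilezedod]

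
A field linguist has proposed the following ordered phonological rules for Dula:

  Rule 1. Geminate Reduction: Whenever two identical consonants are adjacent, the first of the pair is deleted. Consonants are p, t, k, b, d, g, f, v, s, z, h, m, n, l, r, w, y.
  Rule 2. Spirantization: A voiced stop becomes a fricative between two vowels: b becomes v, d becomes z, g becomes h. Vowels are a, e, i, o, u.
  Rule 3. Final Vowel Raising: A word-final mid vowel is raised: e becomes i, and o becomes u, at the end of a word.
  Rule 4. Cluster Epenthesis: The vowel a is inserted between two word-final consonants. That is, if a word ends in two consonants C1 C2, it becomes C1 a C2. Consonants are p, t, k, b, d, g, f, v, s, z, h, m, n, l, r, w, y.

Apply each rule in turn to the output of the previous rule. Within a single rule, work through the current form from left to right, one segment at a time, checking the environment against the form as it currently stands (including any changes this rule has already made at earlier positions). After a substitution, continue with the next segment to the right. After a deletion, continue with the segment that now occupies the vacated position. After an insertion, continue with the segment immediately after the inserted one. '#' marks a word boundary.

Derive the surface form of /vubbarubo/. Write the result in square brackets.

Rule 1 Geminate Reduction: [vubbarubo] → [vubarubo]
Rule 2 Spirantization: [vubarubo] → [vuvaruvo]
Rule 3 Final Vowel Raising: [vuvaruvo] → [vuvaruvu]
Rule 4 Cluster Epenthesis: no change — [vuvaruvu]

[vuvaruvu]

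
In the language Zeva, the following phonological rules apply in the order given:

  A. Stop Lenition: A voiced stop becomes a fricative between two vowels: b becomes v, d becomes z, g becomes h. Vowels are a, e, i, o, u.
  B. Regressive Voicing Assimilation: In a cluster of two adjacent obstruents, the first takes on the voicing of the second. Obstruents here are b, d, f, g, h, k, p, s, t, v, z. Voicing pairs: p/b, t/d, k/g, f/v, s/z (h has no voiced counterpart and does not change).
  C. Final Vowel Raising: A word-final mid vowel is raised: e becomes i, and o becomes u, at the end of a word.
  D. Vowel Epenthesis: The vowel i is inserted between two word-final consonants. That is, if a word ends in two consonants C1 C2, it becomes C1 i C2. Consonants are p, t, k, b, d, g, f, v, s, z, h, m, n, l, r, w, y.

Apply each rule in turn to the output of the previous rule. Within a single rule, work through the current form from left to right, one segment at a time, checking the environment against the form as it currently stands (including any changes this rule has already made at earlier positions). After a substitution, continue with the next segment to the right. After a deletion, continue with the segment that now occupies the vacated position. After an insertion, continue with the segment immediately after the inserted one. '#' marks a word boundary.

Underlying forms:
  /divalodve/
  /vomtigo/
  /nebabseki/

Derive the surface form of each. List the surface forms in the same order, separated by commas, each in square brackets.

/divalodve/:
  A Stop Lenition: no change — [divalodve]
  B Regressive Voicing Assimilation: no change — [divalodve]
  C Final Vowel Raising: [divalodve] → [divalodvi]
  D Vowel Epenthesis: no change — [divalodvi]
/vomtigo/:
  A Stop Lenition: [vomtigo] → [vomtiho]
  B Regressive Voicing Assimilation: no change — [vomtiho]
  C Final Vowel Raising: [vomtiho] → [vomtihu]
  D Vowel Epenthesis: no change — [vomtihu]
/nebabseki/:
  A Stop Lenition: [nebabseki] → [nevabseki]
  B Regressive Voicing Assimilation: [nevabseki] → [nevapseki]
  C Final Vowel Raising: no change — [nevapseki]
  D Vowel Epenthesis: no change — [nevapseki]

[divalodvi], [vomtihu], [nevapseki]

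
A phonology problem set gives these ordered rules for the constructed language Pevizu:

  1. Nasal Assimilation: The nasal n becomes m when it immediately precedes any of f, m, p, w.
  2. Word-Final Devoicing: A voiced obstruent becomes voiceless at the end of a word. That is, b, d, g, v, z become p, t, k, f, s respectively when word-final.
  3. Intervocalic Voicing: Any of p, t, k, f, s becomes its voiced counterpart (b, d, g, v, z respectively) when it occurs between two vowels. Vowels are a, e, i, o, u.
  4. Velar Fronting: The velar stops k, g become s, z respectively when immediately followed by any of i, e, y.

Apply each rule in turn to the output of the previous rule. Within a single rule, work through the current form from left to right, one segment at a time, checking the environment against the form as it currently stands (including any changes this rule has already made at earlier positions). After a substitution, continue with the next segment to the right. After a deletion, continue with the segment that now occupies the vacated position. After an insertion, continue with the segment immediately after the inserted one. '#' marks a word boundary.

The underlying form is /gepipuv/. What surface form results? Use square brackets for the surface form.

[zebibuf]

1 Nasal Assimilation: no change — [gepipuv]
2 Word-Final Devoicing: [gepipuv] → [gepipuf]
3 Intervocalic Voicing: [gepipuf] → [gebibuf]
4 Velar Fronting: [gebibuf] → [zebibuf]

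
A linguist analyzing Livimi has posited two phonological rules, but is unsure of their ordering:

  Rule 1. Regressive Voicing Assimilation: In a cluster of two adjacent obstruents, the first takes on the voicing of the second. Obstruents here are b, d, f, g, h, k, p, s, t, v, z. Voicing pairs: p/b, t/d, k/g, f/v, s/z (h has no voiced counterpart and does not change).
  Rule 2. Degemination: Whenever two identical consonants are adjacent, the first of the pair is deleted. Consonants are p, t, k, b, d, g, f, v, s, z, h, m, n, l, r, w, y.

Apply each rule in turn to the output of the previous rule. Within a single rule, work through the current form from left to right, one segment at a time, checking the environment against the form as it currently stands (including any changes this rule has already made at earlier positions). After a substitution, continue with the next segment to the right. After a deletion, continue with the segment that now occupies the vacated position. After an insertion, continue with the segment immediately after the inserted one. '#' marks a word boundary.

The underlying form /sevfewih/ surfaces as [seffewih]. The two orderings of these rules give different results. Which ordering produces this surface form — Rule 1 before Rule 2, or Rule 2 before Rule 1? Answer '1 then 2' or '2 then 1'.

2 then 1

Order 1 then 2:
  1 Regressive Voicing Assimilation: [sevfewih] → [seffewih]
  2 Degemination: [seffewih] → [sefewih]
  result: [sefewih]
Order 2 then 1:
  2 Degemination: no change — [sevfewih]
  1 Regressive Voicing Assimilation: [sevfewih] → [seffewih]
  result: [seffewih]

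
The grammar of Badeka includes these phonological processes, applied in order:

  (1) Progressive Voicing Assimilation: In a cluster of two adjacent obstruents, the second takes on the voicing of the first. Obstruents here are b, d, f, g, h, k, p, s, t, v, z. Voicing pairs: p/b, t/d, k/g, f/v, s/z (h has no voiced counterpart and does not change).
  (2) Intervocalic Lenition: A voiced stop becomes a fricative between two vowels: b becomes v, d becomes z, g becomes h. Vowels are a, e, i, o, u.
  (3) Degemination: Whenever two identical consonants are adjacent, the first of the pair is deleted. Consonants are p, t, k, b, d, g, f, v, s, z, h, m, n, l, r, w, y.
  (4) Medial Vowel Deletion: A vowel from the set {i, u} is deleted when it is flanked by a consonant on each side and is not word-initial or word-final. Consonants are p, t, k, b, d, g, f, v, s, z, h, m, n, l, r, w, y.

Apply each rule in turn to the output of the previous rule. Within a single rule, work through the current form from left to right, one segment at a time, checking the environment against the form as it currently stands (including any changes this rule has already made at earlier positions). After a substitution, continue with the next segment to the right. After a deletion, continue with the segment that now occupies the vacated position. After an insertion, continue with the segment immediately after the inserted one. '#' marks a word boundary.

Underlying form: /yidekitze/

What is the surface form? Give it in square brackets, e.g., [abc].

[yzektse]

(1) Progressive Voicing Assimilation: [yidekitze] → [yidekitse]
(2) Intervocalic Lenition: [yidekitse] → [yizekitse]
(3) Degemination: no change — [yizekitse]
(4) Medial Vowel Deletion: [yizekitse] → [yzektse]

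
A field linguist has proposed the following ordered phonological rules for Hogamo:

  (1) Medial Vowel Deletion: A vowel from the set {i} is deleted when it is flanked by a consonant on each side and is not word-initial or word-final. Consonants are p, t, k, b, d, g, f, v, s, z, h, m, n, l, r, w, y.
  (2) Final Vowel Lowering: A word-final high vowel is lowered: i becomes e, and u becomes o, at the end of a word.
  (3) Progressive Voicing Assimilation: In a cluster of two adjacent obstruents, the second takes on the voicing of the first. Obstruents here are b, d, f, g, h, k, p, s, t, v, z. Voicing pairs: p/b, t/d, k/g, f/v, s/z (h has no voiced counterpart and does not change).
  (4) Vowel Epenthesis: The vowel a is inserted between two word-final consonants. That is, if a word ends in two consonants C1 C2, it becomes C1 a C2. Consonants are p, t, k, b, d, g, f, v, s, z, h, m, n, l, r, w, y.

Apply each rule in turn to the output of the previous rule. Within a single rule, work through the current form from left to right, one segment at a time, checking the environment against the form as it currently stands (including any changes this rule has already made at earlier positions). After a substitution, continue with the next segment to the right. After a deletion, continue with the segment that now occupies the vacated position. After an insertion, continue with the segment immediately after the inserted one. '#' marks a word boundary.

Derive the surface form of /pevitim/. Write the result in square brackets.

[pevdam]

(1) Medial Vowel Deletion: [pevitim] → [pevtm]
(2) Final Vowel Lowering: no change — [pevtm]
(3) Progressive Voicing Assimilation: [pevtm] → [pevdm]
(4) Vowel Epenthesis: [pevdm] → [pevdam]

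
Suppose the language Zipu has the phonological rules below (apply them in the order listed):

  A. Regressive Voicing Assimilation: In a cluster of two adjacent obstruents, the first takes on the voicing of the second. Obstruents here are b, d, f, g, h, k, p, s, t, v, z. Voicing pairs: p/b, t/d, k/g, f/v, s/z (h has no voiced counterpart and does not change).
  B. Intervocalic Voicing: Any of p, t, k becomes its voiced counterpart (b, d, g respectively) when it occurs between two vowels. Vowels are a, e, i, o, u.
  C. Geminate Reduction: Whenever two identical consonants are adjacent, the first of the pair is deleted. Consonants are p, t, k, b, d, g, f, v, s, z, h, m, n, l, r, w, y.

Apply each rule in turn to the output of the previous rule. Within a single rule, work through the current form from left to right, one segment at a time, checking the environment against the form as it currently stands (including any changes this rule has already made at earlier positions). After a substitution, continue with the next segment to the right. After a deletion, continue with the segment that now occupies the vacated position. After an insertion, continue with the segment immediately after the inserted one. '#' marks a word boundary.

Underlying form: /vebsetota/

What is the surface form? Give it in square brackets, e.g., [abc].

A Regressive Voicing Assimilation: [vebsetota] → [vepsetota]
B Intervocalic Voicing: [vepsetota] → [vepsedoda]
C Geminate Reduction: no change — [vepsedoda]

[vepsedoda]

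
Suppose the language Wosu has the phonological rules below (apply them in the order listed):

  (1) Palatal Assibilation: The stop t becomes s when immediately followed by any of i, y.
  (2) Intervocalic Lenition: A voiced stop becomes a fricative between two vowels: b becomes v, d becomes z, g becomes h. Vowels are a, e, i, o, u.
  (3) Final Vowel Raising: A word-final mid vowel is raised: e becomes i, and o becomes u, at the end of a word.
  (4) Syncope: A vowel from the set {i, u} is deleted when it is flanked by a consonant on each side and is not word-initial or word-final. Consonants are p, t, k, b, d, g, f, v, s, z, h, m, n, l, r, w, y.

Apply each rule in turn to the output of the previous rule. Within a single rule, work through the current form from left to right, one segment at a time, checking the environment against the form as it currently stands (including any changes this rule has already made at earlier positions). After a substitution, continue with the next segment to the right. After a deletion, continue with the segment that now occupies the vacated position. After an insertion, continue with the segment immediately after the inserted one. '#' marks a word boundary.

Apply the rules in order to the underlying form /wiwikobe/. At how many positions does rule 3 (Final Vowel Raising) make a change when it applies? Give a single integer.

(1) Palatal Assibilation: no change — [wiwikobe]
(2) Intervocalic Lenition: [wiwikobe] → [wiwikove]
(3) Final Vowel Raising: [wiwikove] → [wiwikovi]
(4) Syncope: [wiwikovi] → [wwkovi]
Rule 3 changed 1 position(s).

1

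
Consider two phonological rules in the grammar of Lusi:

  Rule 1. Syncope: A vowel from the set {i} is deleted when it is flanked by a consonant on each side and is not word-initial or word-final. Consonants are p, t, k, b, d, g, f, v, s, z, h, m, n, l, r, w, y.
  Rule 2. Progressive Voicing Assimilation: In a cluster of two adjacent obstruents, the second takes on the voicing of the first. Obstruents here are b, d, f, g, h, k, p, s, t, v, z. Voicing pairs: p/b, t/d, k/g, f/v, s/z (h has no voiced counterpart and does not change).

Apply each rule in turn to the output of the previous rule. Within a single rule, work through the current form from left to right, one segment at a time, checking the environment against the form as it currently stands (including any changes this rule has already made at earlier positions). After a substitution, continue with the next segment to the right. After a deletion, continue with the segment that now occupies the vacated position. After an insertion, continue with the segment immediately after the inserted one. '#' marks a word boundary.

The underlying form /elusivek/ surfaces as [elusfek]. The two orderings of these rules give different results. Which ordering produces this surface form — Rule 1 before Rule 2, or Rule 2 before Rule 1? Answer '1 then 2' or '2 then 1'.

1 then 2

Order 1 then 2:
  1 Syncope: [elusivek] → [elusvek]
  2 Progressive Voicing Assimilation: [elusvek] → [elusfek]
  result: [elusfek]
Order 2 then 1:
  2 Progressive Voicing Assimilation: no change — [elusivek]
  1 Syncope: [elusivek] → [elusvek]
  result: [elusvek]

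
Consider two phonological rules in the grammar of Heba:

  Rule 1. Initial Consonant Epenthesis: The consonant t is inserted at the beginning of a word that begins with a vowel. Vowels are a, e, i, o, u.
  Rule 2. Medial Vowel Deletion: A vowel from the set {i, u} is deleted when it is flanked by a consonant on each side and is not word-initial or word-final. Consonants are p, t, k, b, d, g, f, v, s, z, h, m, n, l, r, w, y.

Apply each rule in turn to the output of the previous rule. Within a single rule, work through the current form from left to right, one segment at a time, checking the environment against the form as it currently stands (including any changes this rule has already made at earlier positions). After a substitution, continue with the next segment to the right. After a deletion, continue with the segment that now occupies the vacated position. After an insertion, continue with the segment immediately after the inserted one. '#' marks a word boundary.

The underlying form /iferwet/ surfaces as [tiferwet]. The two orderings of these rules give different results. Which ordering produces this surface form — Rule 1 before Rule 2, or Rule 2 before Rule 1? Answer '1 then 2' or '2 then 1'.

2 then 1

Order 1 then 2:
  1 Initial Consonant Epenthesis: [iferwet] → [tiferwet]
  2 Medial Vowel Deletion: [tiferwet] → [tferwet]
  result: [tferwet]
Order 2 then 1:
  2 Medial Vowel Deletion: no change — [iferwet]
  1 Initial Consonant Epenthesis: [iferwet] → [tiferwet]
  result: [tiferwet]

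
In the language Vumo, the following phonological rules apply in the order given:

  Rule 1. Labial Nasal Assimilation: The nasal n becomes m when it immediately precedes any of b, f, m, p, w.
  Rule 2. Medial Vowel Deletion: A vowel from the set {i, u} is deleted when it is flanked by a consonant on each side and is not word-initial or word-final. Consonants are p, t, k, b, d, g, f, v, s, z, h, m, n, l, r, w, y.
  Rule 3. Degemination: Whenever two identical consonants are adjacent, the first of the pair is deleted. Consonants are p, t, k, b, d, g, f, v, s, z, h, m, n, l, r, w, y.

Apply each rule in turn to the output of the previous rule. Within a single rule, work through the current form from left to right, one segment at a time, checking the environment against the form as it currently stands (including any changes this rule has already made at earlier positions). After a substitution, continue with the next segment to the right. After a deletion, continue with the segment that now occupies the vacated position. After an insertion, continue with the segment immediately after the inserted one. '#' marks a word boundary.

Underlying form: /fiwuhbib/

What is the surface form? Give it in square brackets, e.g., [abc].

[fwhb]

Rule 1 Labial Nasal Assimilation: no change — [fiwuhbib]
Rule 2 Medial Vowel Deletion: [fiwuhbib] → [fwhbb]
Rule 3 Degemination: [fwhbb] → [fwhb]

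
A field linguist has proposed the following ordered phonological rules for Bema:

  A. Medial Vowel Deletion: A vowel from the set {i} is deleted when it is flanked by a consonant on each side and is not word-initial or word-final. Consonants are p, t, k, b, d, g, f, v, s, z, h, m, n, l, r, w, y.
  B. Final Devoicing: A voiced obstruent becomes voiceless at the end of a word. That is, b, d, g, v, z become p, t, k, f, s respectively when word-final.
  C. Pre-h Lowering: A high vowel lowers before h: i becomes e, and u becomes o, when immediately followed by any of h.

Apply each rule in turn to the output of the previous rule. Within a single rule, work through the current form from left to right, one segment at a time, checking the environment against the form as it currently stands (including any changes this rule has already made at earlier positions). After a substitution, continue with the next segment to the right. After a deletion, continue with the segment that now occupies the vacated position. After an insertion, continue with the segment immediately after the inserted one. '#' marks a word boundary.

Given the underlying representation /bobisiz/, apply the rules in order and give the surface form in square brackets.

[bobss]

A Medial Vowel Deletion: [bobisiz] → [bobsz]
B Final Devoicing: [bobsz] → [bobss]
C Pre-h Lowering: no change — [bobss]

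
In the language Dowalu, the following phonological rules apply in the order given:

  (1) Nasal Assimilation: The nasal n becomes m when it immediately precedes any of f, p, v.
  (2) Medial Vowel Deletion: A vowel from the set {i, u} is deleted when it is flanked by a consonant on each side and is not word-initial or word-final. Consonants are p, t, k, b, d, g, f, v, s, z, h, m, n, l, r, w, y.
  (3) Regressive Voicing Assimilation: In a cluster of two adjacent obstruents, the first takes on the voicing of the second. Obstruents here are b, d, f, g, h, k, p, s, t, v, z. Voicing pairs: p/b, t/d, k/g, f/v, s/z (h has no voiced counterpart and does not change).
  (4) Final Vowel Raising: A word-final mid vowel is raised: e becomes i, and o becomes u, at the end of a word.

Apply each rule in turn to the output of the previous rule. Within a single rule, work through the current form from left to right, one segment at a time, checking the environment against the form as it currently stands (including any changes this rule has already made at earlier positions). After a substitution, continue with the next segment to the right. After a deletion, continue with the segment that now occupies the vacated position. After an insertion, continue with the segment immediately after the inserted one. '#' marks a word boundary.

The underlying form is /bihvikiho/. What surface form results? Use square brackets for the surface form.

[phfkhu]

(1) Nasal Assimilation: no change — [bihvikiho]
(2) Medial Vowel Deletion: [bihvikiho] → [bhvkho]
(3) Regressive Voicing Assimilation: [bhvkho] → [phfkho]
(4) Final Vowel Raising: [phfkho] → [phfkhu]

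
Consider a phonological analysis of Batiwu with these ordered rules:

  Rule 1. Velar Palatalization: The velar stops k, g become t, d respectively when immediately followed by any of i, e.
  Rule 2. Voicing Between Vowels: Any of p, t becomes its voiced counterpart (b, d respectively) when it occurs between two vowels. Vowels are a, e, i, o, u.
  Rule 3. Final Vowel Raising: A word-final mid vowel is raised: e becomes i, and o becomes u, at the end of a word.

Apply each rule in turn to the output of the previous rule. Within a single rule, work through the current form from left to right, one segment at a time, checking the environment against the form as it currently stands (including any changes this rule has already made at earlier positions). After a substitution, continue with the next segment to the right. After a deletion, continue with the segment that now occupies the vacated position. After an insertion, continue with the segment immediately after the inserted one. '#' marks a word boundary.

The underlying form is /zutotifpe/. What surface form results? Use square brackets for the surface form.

Rule 1 Velar Palatalization: no change — [zutotifpe]
Rule 2 Voicing Between Vowels: [zutotifpe] → [zudodifpe]
Rule 3 Final Vowel Raising: [zudodifpe] → [zudodifpi]

[zudodifpi]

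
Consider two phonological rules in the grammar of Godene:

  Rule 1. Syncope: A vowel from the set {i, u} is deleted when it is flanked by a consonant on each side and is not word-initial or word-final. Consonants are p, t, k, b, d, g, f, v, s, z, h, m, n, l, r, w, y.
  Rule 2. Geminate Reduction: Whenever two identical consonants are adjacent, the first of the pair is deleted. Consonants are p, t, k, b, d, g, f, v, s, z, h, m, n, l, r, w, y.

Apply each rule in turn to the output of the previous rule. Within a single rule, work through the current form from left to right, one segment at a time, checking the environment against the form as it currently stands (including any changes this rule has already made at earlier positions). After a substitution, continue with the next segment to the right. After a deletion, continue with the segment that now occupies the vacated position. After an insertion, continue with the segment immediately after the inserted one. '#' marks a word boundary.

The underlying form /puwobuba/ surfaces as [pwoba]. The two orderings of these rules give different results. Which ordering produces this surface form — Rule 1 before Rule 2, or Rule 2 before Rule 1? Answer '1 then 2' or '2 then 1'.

1 then 2

Order 1 then 2:
  1 Syncope: [puwobuba] → [pwobba]
  2 Geminate Reduction: [pwobba] → [pwoba]
  result: [pwoba]
Order 2 then 1:
  2 Geminate Reduction: no change — [puwobuba]
  1 Syncope: [puwobuba] → [pwobba]
  result: [pwobba]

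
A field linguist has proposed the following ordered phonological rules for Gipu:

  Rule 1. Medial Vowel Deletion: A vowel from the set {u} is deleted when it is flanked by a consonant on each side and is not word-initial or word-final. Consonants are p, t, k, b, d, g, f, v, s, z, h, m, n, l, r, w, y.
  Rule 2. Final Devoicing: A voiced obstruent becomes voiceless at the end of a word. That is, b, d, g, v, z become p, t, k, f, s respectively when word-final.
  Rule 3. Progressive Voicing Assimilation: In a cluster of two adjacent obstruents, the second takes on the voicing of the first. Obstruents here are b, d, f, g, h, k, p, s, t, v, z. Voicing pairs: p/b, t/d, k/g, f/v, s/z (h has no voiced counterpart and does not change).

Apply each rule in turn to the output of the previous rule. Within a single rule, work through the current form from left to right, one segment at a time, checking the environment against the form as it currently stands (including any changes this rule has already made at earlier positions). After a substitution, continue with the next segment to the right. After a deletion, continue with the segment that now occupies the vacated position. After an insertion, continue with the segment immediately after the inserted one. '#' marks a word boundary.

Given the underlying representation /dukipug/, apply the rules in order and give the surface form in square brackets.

[dgipk]

Rule 1 Medial Vowel Deletion: [dukipug] → [dkipg]
Rule 2 Final Devoicing: [dkipg] → [dkipk]
Rule 3 Progressive Voicing Assimilation: [dkipk] → [dgipk]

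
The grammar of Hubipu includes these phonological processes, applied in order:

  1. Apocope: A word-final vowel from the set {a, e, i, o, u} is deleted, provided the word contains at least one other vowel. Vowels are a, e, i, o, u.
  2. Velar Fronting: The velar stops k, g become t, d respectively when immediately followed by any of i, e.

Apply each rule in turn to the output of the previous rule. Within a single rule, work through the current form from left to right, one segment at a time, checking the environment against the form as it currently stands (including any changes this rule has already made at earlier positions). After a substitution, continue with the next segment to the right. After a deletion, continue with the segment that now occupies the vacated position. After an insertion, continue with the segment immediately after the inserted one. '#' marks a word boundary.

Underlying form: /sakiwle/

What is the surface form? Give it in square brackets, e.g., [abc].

[satiwl]

1 Apocope: [sakiwle] → [sakiwl]
2 Velar Fronting: [sakiwl] → [satiwl]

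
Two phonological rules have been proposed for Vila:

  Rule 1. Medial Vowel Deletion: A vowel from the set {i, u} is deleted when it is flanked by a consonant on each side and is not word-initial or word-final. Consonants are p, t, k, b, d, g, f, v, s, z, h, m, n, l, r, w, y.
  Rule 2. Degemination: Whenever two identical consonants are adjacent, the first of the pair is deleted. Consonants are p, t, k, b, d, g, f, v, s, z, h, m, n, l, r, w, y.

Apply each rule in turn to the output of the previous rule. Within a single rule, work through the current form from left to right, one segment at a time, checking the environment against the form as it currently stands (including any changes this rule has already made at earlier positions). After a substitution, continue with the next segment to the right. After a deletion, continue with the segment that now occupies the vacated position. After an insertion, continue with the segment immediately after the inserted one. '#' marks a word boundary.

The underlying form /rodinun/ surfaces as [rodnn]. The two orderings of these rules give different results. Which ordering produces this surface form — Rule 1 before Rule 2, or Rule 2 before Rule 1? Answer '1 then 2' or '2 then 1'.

2 then 1

Order 1 then 2:
  1 Medial Vowel Deletion: [rodinun] → [rodnn]
  2 Degemination: [rodnn] → [rodn]
  result: [rodn]
Order 2 then 1:
  2 Degemination: no change — [rodinun]
  1 Medial Vowel Deletion: [rodinun] → [rodnn]
  result: [rodnn]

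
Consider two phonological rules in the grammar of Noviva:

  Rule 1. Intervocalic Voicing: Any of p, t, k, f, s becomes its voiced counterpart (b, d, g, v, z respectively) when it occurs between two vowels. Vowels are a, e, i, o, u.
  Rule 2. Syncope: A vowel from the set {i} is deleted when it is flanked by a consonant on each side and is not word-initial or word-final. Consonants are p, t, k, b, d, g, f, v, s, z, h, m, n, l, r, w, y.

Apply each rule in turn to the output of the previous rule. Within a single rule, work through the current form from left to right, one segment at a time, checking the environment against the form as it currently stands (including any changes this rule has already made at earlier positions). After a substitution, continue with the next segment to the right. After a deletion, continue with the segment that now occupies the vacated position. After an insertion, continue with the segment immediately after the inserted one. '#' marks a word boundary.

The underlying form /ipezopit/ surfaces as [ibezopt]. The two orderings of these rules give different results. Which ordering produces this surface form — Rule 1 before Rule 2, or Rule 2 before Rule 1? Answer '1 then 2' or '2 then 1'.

Order 1 then 2:
  1 Intervocalic Voicing: [ipezopit] → [ibezobit]
  2 Syncope: [ibezobit] → [ibezobt]
  result: [ibezobt]
Order 2 then 1:
  2 Syncope: [ipezopit] → [ipezopt]
  1 Intervocalic Voicing: [ipezopt] → [ibezopt]
  result: [ibezopt]

2 then 1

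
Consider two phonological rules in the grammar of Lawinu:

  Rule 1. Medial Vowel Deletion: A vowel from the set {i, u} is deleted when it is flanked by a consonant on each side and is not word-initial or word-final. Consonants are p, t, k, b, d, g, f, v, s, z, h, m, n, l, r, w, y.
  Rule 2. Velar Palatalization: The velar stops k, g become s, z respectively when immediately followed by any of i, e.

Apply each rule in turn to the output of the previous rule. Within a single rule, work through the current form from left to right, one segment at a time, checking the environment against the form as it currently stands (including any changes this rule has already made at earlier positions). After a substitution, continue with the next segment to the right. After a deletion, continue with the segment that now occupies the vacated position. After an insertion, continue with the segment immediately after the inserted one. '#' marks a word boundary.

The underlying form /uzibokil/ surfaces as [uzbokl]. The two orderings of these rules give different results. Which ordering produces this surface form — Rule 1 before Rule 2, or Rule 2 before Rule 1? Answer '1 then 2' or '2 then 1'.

1 then 2

Order 1 then 2:
  1 Medial Vowel Deletion: [uzibokil] → [uzbokl]
  2 Velar Palatalization: no change — [uzbokl]
  result: [uzbokl]
Order 2 then 1:
  2 Velar Palatalization: [uzibokil] → [uzibosil]
  1 Medial Vowel Deletion: [uzibosil] → [uzbosl]
  result: [uzbosl]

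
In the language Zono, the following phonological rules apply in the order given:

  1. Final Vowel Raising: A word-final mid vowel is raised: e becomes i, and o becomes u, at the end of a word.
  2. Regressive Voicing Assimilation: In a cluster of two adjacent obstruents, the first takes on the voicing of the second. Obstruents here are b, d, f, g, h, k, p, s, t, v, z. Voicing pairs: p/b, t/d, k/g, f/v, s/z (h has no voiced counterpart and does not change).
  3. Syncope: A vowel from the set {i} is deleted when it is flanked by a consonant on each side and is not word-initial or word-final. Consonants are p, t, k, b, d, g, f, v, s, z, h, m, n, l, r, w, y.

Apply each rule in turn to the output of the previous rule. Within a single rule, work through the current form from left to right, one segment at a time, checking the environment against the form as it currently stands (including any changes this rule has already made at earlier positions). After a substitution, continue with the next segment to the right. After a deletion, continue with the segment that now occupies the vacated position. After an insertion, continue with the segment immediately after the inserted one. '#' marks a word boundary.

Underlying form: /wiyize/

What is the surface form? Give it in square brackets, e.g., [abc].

1 Final Vowel Raising: [wiyize] → [wiyizi]
2 Regressive Voicing Assimilation: no change — [wiyizi]
3 Syncope: [wiyizi] → [wyzi]

[wyzi]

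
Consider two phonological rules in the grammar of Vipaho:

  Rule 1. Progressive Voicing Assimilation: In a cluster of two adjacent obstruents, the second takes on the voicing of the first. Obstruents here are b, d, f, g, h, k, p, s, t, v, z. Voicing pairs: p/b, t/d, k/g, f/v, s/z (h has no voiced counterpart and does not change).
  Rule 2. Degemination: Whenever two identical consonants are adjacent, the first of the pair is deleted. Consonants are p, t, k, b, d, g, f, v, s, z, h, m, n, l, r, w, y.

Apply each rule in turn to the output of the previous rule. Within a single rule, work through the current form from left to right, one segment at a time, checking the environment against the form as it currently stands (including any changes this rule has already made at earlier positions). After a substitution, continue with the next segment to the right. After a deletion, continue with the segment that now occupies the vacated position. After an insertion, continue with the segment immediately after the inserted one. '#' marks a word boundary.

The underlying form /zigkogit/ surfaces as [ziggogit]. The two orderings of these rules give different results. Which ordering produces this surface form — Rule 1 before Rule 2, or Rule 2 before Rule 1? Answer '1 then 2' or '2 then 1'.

2 then 1

Order 1 then 2:
  1 Progressive Voicing Assimilation: [zigkogit] → [ziggogit]
  2 Degemination: [ziggogit] → [zigogit]
  result: [zigogit]
Order 2 then 1:
  2 Degemination: no change — [zigkogit]
  1 Progressive Voicing Assimilation: [zigkogit] → [ziggogit]
  result: [ziggogit]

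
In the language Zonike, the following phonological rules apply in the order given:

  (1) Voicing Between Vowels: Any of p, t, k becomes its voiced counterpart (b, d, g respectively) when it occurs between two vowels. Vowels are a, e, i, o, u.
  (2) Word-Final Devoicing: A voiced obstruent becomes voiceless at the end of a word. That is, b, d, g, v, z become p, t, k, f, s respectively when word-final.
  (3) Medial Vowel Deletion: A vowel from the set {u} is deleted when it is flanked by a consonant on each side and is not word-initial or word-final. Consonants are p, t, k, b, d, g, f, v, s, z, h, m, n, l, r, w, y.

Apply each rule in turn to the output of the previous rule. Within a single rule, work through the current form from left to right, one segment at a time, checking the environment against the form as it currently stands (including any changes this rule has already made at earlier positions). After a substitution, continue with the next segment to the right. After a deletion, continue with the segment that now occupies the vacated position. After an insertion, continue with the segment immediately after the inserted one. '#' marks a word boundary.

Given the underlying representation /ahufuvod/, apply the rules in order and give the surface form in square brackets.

(1) Voicing Between Vowels: no change — [ahufuvod]
(2) Word-Final Devoicing: [ahufuvod] → [ahufuvot]
(3) Medial Vowel Deletion: [ahufuvot] → [ahfvot]

[ahfvot]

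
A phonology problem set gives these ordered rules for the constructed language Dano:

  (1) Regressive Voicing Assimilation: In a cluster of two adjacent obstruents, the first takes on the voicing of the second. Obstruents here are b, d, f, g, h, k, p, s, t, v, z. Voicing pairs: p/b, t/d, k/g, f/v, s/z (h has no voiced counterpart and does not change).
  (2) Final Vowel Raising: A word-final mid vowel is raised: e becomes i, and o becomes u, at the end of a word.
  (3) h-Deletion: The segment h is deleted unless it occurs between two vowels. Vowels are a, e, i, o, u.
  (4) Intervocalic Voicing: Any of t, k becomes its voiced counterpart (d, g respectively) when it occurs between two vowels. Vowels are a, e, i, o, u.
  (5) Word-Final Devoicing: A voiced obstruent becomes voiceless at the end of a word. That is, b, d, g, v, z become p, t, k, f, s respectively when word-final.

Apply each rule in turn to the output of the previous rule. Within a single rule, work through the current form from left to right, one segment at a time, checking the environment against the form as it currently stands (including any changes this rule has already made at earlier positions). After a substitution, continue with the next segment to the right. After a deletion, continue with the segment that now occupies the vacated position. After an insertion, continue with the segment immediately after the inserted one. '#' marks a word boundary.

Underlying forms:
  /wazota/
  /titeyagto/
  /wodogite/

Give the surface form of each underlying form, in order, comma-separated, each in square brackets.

[wazoda], [tideyaktu], [wodogidi]

/wazota/:
  (1) Regressive Voicing Assimilation: no change — [wazota]
  (2) Final Vowel Raising: no change — [wazota]
  (3) h-Deletion: no change — [wazota]
  (4) Intervocalic Voicing: [wazota] → [wazoda]
  (5) Word-Final Devoicing: no change — [wazoda]
/titeyagto/:
  (1) Regressive Voicing Assimilation: [titeyagto] → [titeyakto]
  (2) Final Vowel Raising: [titeyakto] → [titeyaktu]
  (3) h-Deletion: no change — [titeyaktu]
  (4) Intervocalic Voicing: [titeyaktu] → [tideyaktu]
  (5) Word-Final Devoicing: no change — [tideyaktu]
/wodogite/:
  (1) Regressive Voicing Assimilation: no change — [wodogite]
  (2) Final Vowel Raising: [wodogite] → [wodogiti]
  (3) h-Deletion: no change — [wodogiti]
  (4) Intervocalic Voicing: [wodogiti] → [wodogidi]
  (5) Word-Final Devoicing: no change — [wodogidi]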